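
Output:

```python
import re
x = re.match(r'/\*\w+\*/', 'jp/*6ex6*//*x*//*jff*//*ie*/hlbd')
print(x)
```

None

`re.match` won't scan ahead — the pattern has to work from the very first character.
Here position 0 doesn't satisfy it, so the call returns None.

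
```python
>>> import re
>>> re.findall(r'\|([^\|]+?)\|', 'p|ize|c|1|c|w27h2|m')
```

['ize', '1', 'w27h2']

Walking the string: at [1:6] match '|ize|', group 1 = 'ize'; at [7:10] match '|1|', group 1 = '1'; at [11:18] match '|w27h2|', group 1 = 'w27h2'.
Because there's exactly one group, `findall` drops the full match and keeps group 1 from each hit.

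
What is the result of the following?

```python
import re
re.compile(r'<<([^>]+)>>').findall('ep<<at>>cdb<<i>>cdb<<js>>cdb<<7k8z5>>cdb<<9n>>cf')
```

['at', 'i', 'js', '7k8z5', '9n']

Walking the string: at [2:8] match '<<at>>', group 1 = 'at'; at [11:16] match '<<i>>', group 1 = 'i'; at [19:25] match '<<js>>', group 1 = 'js'; at [28:37] match '<<7k8z5>>', group 1 = '7k8z5'; at [40:46] match '<<9n>>', group 1 = '9n'.
Because there's exactly one group, `findall` drops the full match and keeps group 1 from each hit.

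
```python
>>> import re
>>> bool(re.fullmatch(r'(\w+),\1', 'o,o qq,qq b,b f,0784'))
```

`re.fullmatch` is like wrapping the pattern in `^…$` (in single-line mode).
Here there's no way to consume every character, so the call returns None, and `bool(None)` is False.

False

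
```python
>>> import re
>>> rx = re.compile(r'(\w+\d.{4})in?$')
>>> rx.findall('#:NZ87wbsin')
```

['NZ87wbs']

With a single group, `findall` returns only what that group captured — 1 item.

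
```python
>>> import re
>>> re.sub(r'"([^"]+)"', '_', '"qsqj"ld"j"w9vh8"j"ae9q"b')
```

'_ld_w9vh8_ae9q"b'

`sub` substitutes '_' at each match site.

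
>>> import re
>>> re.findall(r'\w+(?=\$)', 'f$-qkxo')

The `(?=…)`/`(?<=…)` assertion just peeks at neighbouring text; it doesn't advance the match position.
With no groups in the pattern, `findall` gives back each whole match — 1 here.

['f']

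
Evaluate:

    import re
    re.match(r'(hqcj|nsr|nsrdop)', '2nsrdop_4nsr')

`re.match` only tries the pattern at the start of the string.
Here position 0 doesn't satisfy it, so the call returns None.

None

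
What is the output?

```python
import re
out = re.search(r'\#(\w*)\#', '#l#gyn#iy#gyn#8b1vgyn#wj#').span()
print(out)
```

(0, 3)

The match spans [0:3] → '#l#'.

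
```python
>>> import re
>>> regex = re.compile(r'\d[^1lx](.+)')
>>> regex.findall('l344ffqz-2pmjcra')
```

`findall` collects group 1 from the one match (1 total).

['4ffqz-2pmjcra']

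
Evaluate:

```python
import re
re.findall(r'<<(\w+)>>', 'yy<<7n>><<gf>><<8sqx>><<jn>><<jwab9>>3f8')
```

Matches: at [2:8] match '<<7n>>', group 1 = '7n'; at [8:14] match '<<gf>>', group 1 = 'gf'; at [14:22] match '<<8sqx>>', group 1 = '8sqx'; at [22:28] match '<<jn>>', group 1 = 'jn'; at [28:37] match '<<jwab9>>', group 1 = 'jwab9'.
Because there's exactly one group, `findall` drops the full match and keeps group 1 from each hit.

['7n', 'gf', '8sqx', 'jn', 'jwab9']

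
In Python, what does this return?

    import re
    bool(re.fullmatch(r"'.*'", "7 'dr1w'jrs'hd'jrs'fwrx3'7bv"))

For `fullmatch`, every character of the input must be accounted for by the pattern.
Here the string isn't matched end-to-end, so the call returns None, and `bool(None)` is False.

False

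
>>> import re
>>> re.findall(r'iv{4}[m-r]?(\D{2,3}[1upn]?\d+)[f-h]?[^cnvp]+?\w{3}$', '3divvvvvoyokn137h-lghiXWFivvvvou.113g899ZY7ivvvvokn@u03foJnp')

['kn@u03']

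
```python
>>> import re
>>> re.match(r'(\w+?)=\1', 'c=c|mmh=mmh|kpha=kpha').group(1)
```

A backreference is literal: `\1` must see the identical characters the first group matched.
`match` is anchored at position 0; if the pattern doesn't fit there, it returns None.
The match spans [0:3] → 'c=c'.
Captured: group 1 = 'c'.

'c'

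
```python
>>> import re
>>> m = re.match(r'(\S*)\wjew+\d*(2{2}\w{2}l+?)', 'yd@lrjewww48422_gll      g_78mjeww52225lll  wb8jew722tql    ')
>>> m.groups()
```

('yd@l', '22_gl')

This matches zero or more of a non-whitespace character (captured); then a word character, then the literal 'je'; then one or more of a literal 'w', then zero or more of a digit; then exactly 2 of the literal '2', then exactly 2 of a word character, then one or more of a literal 'l' (lazy) (captured).
`re.match` only tries the pattern at the start of the string.
The match spans [0:18] → 'yd@lrjewww48422_gl'.
Captured: group 1 = 'yd@l', group 2 = '22_gl'.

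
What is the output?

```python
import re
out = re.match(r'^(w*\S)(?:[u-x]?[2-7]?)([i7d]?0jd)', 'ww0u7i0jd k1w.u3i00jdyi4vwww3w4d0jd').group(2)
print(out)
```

i0jd

The match spans [0:9] → 'ww0u7i0jd'.
Captured: group 1 = 'ww0', group 2 = 'i0jd'.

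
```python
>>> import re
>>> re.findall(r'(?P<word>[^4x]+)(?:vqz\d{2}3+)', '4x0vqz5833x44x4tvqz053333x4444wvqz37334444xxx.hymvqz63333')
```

The pattern matches one or more of any character except [4x] (captured as 'word'); then the literal 'vqz', then exactly 2 of a digit, then one or more of a literal '3' (non-capturing group).
Matches: at [2:10] match '0vqz5833', group 1 = '0'; at [15:25] match 'tvqz053333', group 1 = 't'; at [30:38] match 'wvqz3733', group 1 = 'w'; at [45:57] match '.hymvqz63333', group 1 = '.hym'.
Because there's exactly one group, `findall` drops the full match and keeps group 1 from each hit.

['0', 't', 'w', '.hym']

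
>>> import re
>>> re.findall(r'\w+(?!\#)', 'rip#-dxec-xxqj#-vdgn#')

['ri', 'dxec', 'xxq', 'vdg']

The negative lookahead/lookbehind blocks any match where the forbidden context is present.
With no groups in the pattern, `findall` gives back each whole match — 4 here.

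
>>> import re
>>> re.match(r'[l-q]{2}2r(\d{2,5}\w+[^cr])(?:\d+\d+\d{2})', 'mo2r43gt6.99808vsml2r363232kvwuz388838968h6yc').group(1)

Pattern: exactly 2 of a character in [l-q], then the literal '2r'; then 2 to 5 of a digit, then one or more of a word character, then any character except [cr] (captured); then one or more of a digit, then one or more of a digit, then exactly 2 of a digit (non-capturing group).
`match` is anchored at position 0; if the pattern doesn't fit there, it returns None.
The match spans [0:15] → 'mo2r43gt6.99808'.
Captured: group 1 = '43gt6.'.

'43gt6.'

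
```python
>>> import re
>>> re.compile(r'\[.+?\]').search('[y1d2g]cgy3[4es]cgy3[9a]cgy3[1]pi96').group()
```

Because the quantifier is non-greedy, it stops expanding at the earliest point where the rest of the pattern can succeed.
The match spans [0:7] → '[y1d2g]'.

'[y1d2g]'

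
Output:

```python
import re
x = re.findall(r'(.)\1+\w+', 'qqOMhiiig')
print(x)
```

['q']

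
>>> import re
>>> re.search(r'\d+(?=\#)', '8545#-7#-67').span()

(0, 4)

Lookahead/lookbehind check context without consuming it, so the matched span excludes the asserted characters.
The match spans [0:4] → '8545'.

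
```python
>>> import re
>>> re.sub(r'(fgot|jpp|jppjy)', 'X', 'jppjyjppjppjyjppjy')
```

'XjyXXjyXjy'

Alternation isn't longest-match — the leftmost alternative that fits at this position is chosen.
`sub` substitutes 'X' at each match site.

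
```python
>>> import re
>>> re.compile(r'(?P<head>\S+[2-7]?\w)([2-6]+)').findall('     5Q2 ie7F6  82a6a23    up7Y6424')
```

[('5Q', '2'), ('ie7F', '6'), ('82a6a2', '3'), ('up7Y642', '4')]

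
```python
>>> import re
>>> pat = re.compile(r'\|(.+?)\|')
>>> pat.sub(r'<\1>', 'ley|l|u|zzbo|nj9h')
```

'ley<l>u<zzbo>nj9h'

Lazy quantifiers expand one character at a time until the remainder of the pattern can match.
Matches: at [3:6] → '|l|'; at [7:13] → '|zzbo|'.
Each match is replaced using the text its own group 1 captured.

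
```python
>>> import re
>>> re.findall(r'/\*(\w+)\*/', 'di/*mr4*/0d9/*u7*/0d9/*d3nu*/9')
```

`findall` collects group 1 from each match (3 total).

['mr4', 'u7', 'd3nu']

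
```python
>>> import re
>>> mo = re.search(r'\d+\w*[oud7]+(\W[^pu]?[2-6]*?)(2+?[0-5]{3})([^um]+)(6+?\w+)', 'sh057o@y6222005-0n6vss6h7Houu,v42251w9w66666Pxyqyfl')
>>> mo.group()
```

This matches one or more of a digit, then zero or more of a word character, then one or more of one of [oud7]; then a non-word character, then optionally any character except [pu], then zero or more of a character in [2-6] (lazy) (captured); then one or more of a literal '2' (lazy), then exactly 3 of a character in [0-5] (captured); then one or more of any character except [um] (captured); then one or more of the literal '6' (lazy), then one or more of a word character (captured).
The match spans [2:29] → '057o@y6222005-0n6vss6h7Houu'.

'057o@y6222005-0n6vss6h7Houu'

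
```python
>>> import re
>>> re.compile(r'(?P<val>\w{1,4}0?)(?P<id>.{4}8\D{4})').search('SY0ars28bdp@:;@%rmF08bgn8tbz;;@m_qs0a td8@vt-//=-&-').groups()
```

The match spans [0:12] → 'SY0ars28bdp@'.
Captured: group 1 = 'SY0', group 2 = 'ars28bdp@'.

('SY0', 'ars28bdp@')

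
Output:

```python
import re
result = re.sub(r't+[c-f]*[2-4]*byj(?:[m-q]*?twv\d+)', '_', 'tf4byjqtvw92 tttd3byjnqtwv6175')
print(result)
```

tf4byjqtvw92 _

The pattern matches one or more of the literal 't', then zero or more of a character in [c-f]; then zero or more of a character in [2-4], then the literal 'byj'; then zero or more of a character in [m-q] (lazy), then the literal 'twv', then one or more of a digit (non-capturing group).
`sub` substitutes '_' at each match site.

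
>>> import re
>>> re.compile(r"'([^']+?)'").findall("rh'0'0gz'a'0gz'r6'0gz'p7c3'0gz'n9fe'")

One capturing group, so `findall` returns just the captured substring from each match — 5 in all.

['0', 'a', 'r6', 'p7c3', 'n9fe']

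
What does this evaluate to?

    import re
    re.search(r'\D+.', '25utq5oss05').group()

'utq5'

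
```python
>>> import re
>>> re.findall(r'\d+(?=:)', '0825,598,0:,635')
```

The lookaround is zero-width — it requires the adjacent text to match without consuming it, so the asserted text isn't part of the match.
Scanning left to right: at [9:10] → '0'.
With no groups in the pattern, `findall` gives back each whole match — 1 here.

['0']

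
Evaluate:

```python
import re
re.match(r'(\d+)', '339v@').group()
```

With `match`, the pattern is implicitly anchored at the beginning.
The match spans [0:3] → '339'.

'339'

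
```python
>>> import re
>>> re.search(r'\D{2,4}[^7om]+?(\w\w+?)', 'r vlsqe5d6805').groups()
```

Pattern: 2 to 4 of a non-digit, then one or more of any character except [7om] (lazy); then a word character, then one or more of a word character (lazy) (captured).
`re.search` scans for the first position where the pattern succeeds.
The match spans [0:7] → 'r vlsqe'.
Captured: group 1 = 'qe'.

('qe',)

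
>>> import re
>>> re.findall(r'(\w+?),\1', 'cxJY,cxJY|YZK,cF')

The backreference `\1` re-matches whatever the first group consumed, character for character.
Scanning left to right: at [0:9] match 'cxJY,cxJY', group 1 = 'cxJY'.
Because there's exactly one group, `findall` drops the full match and keeps group 1 from the one hit.

['cxJY']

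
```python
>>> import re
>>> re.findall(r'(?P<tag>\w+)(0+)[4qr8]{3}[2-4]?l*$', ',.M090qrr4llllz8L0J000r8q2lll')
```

Pattern: one or more of a word character (captured as 'tag'); then one or more of a literal '0' (captured); then exactly 3 of one of [4qr8], then optionally a character in [2-4], then zero or more of a literal 'l'; then anchored at the end.
`findall` packs the 2 group values into a tuple for every match.

[('M090qrr4llllz8L0J00', '0')]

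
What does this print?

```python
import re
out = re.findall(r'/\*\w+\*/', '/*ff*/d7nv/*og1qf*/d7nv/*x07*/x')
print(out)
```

Scanning left to right: at [0:6] → '/*ff*/'; at [10:19] → '/*og1qf*/'; at [23:30] → '/*x07*/'.
No capturing groups, so `findall` returns the 3 full match strings.

['/*ff*/', '/*og1qf*/', '/*x07*/']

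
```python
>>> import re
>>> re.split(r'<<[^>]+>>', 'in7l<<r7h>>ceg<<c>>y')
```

The string is cut at each match, leaving 3 pieces.

['in7l', 'ceg', 'y']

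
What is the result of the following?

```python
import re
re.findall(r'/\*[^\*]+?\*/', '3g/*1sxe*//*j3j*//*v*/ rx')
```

Since nothing is captured, `findall` lists the 3 matched substrings directly.

['/*1sxe*/', '/*j3j*/', '/*v*/']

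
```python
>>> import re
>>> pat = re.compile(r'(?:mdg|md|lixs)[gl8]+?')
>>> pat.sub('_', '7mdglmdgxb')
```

'7__xb'

`|` is ordered: at each position the engine commits to the first alternative that works.
Each match is replaced by '_'.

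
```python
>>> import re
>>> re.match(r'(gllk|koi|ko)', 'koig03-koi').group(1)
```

'koi'

The match spans [0:3] → 'koi'.
Captured: group 1 = 'koi'.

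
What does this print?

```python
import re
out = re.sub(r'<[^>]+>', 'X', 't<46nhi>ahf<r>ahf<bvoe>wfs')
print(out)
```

tXahfXahfXwfs

Matches: at [1:8] → '<46nhi>'; at [11:14] → '<r>'; at [17:23] → '<bvoe>'.
Each match is replaced by 'X'.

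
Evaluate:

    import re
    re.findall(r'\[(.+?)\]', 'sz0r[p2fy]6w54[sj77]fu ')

A non-greedy quantifier consumes as few characters as it can — just enough that the remainder of the pattern still matches from where it stops; whatever follows it matches normally.
Walking the string: at [4:10] match '[p2fy]', group 1 = 'p2fy'; at [14:20] match '[sj77]', group 1 = 'sj77'.
`findall` collects group 1 from each match (2 total).

['p2fy', 'sj77']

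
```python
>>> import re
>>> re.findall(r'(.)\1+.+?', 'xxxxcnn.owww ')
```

['x', 'n', 'w']

The backreference `\1` re-matches whatever the first group consumed, character for character.
Because there's exactly one group, `findall` drops the full match and keeps group 1 from each hit.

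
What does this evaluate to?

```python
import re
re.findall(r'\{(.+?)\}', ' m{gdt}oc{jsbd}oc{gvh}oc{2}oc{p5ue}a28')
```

['gdt', 'jsbd', 'gvh', '2', 'p5ue']

A non-greedy quantifier consumes as few characters as it can — just enough that the remainder of the pattern still matches from where it stops; whatever follows it matches normally.
Walking the string: at [2:7] match '{gdt}', group 1 = 'gdt'; at [9:15] match '{jsbd}', group 1 = 'jsbd'; at [17:22] match '{gvh}', group 1 = 'gvh'; at [24:27] match '{2}', group 1 = '2'; at [29:35] match '{p5ue}', group 1 = 'p5ue'.
`findall` collects group 1 from each match (5 total).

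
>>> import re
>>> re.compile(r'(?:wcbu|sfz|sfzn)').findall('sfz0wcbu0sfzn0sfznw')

['sfz', 'wcbu', 'sfz', 'sfz']

The regex engine tests alternatives in the order written; an earlier branch that matches wins even if a later one would match more.
Scanning left to right: at [0:3] → 'sfz'; at [4:8] → 'wcbu'; at [9:12] → 'sfz'; at [14:17] → 'sfz'.
`findall` yields the raw match text (4 of them) because the pattern has no groups.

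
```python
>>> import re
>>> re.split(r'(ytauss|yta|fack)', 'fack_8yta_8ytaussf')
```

['', 'fack', '_8', 'yta', '_8', 'ytauss', 'f']

Alternation isn't longest-match — the leftmost alternative that fits at this position is chosen.
Matches to split on: at [0:4] → 'fack'; at [6:9] → 'yta'; at [11:17] → 'ytauss'.
With a capturing group present, the delimiter's captured portion is kept in the result list.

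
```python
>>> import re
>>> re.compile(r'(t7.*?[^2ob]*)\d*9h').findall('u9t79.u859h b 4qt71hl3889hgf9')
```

The pattern matches the literal 't7', then zero or more of any character (lazy), then zero or more of any character except [2ob] (captured); then zero or more of a digit, then the literal '9h'.
Scanning left to right: at [2:11] match 't79.u859h', group 1 = 't79.u85'; at [16:26] match 't71hl3889h', group 1 = 't71hl388'.
Because there's exactly one group, `findall` drops the full match and keeps group 1 from each hit.

['t79.u85', 't71hl388']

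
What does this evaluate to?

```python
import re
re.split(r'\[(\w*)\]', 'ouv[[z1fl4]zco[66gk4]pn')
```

['ouv[', 'z1fl4', 'zco', '66gk4', 'pn']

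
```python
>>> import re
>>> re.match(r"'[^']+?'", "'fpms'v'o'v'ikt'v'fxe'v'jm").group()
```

`re.match` only tries the pattern at the start of the string.
The match spans [0:6] → "'fpms'".

"'fpms'"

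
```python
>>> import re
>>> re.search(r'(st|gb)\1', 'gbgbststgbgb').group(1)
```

'gb'

The match spans [0:4] → 'gbgb'.
Captured: group 1 = 'gb'.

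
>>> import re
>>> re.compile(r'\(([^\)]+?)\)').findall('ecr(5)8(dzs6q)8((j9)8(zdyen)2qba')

['5', 'dzs6q', '(j9', 'zdyen']

`findall` collects group 1 from each match (4 total).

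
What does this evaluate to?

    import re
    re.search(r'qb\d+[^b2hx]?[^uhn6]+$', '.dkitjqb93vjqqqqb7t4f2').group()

Pattern: the literal 'qb', then one or more of a digit, then optionally any character except [b2hx]; then one or more of any character except [uhn6]; then anchored at the end.
`search` walks the string left to right and returns the first match it finds.
The match spans [6:22] → 'qb93vjqqqqb7t4f2'.

'qb93vjqqqqb7t4f2'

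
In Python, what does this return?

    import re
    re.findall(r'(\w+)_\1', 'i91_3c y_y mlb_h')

['y']

`\1` is not a pattern — it's the concrete string captured by group 1, re-applied verbatim.
Walking the string: at [7:10] match 'y_y', group 1 = 'y'.
With a single group, `findall` returns only what that group captured — 1 item.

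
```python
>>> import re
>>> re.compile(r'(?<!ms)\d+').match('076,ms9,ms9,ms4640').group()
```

A negative assertion filters positions out without eating any characters.
With `match`, the pattern is implicitly anchored at the beginning.
The match spans [0:3] → '076'.

'076'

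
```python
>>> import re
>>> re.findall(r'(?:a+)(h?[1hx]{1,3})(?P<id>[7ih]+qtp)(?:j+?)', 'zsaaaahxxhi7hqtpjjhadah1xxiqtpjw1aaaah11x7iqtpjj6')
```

[('hxxh', 'i7hqtp'), ('h1xx', 'iqtp'), ('h11x', '7iqtp')]

The pattern matches one or more of a literal 'a' (non-capturing group); then optionally a literal 'h', then 1 to 3 of one of [1hx] (captured); then one or more of one of [7ih], then the literal 'qtp' (captured as 'id'); then one or more of a literal 'j' (lazy) (non-capturing group).
With 2 capturing groups, `findall` returns a 2-tuple per match.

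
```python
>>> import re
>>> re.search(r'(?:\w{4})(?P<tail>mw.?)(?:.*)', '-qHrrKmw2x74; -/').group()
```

'HrrKmw2x74; -/'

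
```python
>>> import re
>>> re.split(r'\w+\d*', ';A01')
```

[';', '']

The pattern matches one or more of a word character; then zero or more of a digit.
The string is cut at each match, leaving 2 pieces.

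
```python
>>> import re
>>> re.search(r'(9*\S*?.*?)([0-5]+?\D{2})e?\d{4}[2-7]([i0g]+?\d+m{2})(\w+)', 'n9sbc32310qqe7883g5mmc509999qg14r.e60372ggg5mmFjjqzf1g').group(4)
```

'Fjjqzf1g'

The match spans [0:54] → 'n9sbc32310qqe7883g5mmc509999qg14r.e60372ggg5mmFjjqzf1g'.
Captured: group 1 = 'n9sbc32310qqe7883g5mmc509999qg', group 2 = '14r.', group 3 = 'ggg5mm', group 4 = 'Fjjqzf1g'.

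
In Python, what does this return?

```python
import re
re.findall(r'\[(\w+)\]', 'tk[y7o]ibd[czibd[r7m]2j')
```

['y7o', 'r7m']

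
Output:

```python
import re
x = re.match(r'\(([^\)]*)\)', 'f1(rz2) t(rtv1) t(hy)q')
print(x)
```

None

`re.match` only tries the pattern at the start of the string.
Here the string doesn't start with a match, so the call returns None.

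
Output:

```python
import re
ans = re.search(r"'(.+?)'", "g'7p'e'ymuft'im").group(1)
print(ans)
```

7p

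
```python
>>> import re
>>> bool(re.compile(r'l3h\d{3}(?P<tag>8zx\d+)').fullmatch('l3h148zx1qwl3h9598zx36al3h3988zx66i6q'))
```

Pattern: the literal 'l3h', then exactly 3 of a digit; then the literal '8zx', then one or more of a digit (captured as 'tag').
`fullmatch` succeeds only if the pattern covers the string from start to end.
Here there's no way to consume every character, so the call returns None, and `bool(None)` is False.

False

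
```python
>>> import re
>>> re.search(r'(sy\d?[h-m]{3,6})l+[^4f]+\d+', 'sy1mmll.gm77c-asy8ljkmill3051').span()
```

(0, 29)

The pattern matches the literal 'sy', then optionally a digit, then 3 to 6 of a character in [h-m] (captured); then one or more of a literal 'l', then one or more of any character except [4f], then one or more of a digit.
Unlike `match`, `search` isn't anchored — it looks for the pattern anywhere in the string.
The match spans [0:29] → 'sy1mmll.gm77c-asy8ljkmill3051'.
Captured: group 1 = 'sy1mml'.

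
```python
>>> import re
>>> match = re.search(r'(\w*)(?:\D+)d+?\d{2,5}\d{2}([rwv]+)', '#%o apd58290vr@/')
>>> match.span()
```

Pattern: zero or more of a word character (captured); then one or more of a non-digit (non-capturing group); then one or more of the literal 'd' (lazy), then 2 to 5 of a digit; then exactly 2 of a digit; then one or more of one of [rwv] (captured).
`re.search` scans for the first position where the pattern succeeds.
The match spans [0:14] → '#%o apd58290vr'.
Captured: group 1 = '', group 2 = 'vr'.

(0, 14)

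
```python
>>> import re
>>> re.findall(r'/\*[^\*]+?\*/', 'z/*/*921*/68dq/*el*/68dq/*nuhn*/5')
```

Matches: at [3:10] → '/*921*/'; at [14:20] → '/*el*/'; at [24:32] → '/*nuhn*/'.
Since nothing is captured, `findall` lists the 3 matched substrings directly.

['/*921*/', '/*el*/', '/*nuhn*/']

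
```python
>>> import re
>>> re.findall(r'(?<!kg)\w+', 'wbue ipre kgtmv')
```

['wbue', 'ipre', 'kgtmv']

Because the assertion is negative and zero-width, positions next to the forbidden text are skipped.
Scanning left to right: at [0:4] → 'wbue'; at [5:9] → 'ipre'; at [10:15] → 'kgtmv'.
No capturing groups, so `findall` returns the 3 full match strings.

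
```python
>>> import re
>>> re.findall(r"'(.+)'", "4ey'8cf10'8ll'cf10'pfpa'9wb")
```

["8cf10'8ll'cf10'pfpa"]

Matches: at [3:24] match "'8cf10'8ll'cf10'pfpa'", group 1 = "8cf10'8ll'cf10'pfpa".
With a single group, `findall` returns only what that group captured — 1 item.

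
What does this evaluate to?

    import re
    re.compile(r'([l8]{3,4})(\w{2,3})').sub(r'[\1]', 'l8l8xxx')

This matches 3 to 4 of one of [l8] (captured); then 2 to 3 of a word character (captured).
Matches: at [0:7] → 'l8l8xxx'.
`\1` in the replacement pulls in group 1's text for each match.

'[l8l8]'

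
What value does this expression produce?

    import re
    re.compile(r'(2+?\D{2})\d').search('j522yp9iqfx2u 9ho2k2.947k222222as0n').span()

The match spans [2:7] → '22yp9'.

(2, 7)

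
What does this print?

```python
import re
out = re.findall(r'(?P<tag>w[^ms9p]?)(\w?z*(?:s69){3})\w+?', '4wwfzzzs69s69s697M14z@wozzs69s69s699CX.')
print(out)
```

[('ww', 'fzzzs69s69s69'), ('wo', 'zzs69s69s69')]

Pattern: a literal 'w', then optionally any character except [ms9p] (captured as 'tag'); then optionally a word character, then zero or more of the literal 'z', then the literal 's69' repeated 3 times (captured); then one or more of a word character (lazy).
Matches: at [1:17] match 'wwfzzzs69s69s697', groups = ('ww', 'fzzzs69s69s69'); at [22:36] match 'wozzs69s69s699', groups = ('wo', 'zzs69s69s69').
With 2 capturing groups, `findall` returns a 2-tuple per match.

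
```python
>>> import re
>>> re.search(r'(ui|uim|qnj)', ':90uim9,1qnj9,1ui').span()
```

(3, 5)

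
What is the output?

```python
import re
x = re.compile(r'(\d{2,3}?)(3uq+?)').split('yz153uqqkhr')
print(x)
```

The pattern matches 2 to 3 of a digit (lazy) (captured); then the literal '3u', then one or more of a literal 'q' (lazy) (captured).
A non-greedy quantifier consumes as few characters as it can — just enough that the remainder of the pattern still matches from where it stops; whatever follows it matches normally.
Matches to split on: at [2:7] → '153uq'.
Because the pattern has a capturing group, `split` also inserts each captured text between the pieces.

['yz', '15', '3uq', 'qkhr']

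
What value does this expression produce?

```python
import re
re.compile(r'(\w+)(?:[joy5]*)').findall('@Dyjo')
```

['Dyjo']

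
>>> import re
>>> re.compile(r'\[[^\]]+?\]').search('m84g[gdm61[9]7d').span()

(4, 13)

The match spans [4:13] → '[gdm61[9]'.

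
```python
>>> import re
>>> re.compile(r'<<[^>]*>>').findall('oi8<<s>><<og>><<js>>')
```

['<<s>>', '<<og>>', '<<js>>']

`findall` yields the raw match text (3 of them) because the pattern has no groups.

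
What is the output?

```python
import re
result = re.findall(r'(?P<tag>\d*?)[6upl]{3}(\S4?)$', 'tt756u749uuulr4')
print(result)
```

[('', 'r4')]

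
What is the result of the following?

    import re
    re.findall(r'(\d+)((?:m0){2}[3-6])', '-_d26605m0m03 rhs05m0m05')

[('26605', 'm0m03'), ('05', 'm0m05')]

Pattern: one or more of a digit (captured); then the literal 'm0' repeated 2 times, then a character in [3-6] (captured).
With 2 capturing groups, `findall` returns a 2-tuple per match.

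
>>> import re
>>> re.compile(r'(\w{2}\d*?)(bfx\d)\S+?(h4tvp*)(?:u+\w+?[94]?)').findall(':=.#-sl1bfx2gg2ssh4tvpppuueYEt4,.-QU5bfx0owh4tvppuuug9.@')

[('sl1', 'bfx2', 'h4tvppp'), ('QU5', 'bfx0', 'h4tvpp')]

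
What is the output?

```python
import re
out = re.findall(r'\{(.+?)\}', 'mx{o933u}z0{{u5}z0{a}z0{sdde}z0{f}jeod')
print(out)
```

['o933u', '{u5', 'a', 'sdde', 'f']

Because the quantifier is non-greedy, it stops expanding at the earliest point where the rest of the pattern can succeed.
With a single group, `findall` returns only what that group captured — 5 items.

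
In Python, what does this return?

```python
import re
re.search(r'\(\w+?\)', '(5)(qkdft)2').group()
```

The match spans [0:3] → '(5)'.

'(5)'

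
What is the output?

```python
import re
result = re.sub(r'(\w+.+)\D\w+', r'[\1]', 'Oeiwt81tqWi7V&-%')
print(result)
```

The replacement refers to a captured group, so each match is rewritten using its own captured text.

[Oeiwt81tqW]&-%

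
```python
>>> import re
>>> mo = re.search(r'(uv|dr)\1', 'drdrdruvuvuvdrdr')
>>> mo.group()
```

'drdr'

`\1` has to match the exact text group 1 already captured.
`re.search` tries every starting position until one works.
The match spans [0:4] → 'drdr'.
Captured: group 1 = 'dr'.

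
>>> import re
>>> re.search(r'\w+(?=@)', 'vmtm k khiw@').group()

The positive lookaround only admits positions where the adjacent text matches; those characters stay outside the span.
Unlike `match`, `search` isn't anchored — it looks for the pattern anywhere in the string.
The match spans [7:11] → 'khiw'.

'khiw'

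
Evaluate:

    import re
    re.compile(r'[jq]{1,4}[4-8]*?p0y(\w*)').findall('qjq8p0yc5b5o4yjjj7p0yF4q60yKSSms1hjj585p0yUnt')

Pattern: 1 to 4 of one of [jq], then zero or more of a character in [4-8] (lazy), then the literal 'p0y'; then zero or more of a word character (captured).
Walking the string: at [0:45] match 'qjq8p0yc5b5o4yjjj7p0yF4q60yKSSms1hjj585p0yUnt', group 1 = 'c5b5o4yjjj7p0yF4q60yKSSms1hjj585p0yUnt'.
One capturing group, so `findall` returns just the captured substring from the one match — 1 in all.

['c5b5o4yjjj7p0yF4q60yKSSms1hjj585p0yUnt']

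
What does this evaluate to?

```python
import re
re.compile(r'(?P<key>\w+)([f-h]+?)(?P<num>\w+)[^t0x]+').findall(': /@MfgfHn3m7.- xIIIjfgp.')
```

Pattern: one or more of a word character (captured as 'key'); then one or more of a character in [f-h] (lazy) (captured); then one or more of a word character (captured as 'num'); then one or more of any character except [t0x].
Matches: at [4:16] match 'MfgfHn3m7.- ', groups = ('Mfg', 'f', 'Hn3m7'); at [16:25] match 'xIIIjfgp.', groups = ('xIIIjf', 'g', 'p').
`findall` packs the 3 group values into a tuple for every match.

[('Mfg', 'f', 'Hn3m7'), ('xIIIjf', 'g', 'p')]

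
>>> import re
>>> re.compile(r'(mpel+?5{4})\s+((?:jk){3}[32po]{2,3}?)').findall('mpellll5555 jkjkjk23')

Pattern: the literal 'mpe', then one or more of the literal 'l' (lazy), then exactly 4 of the literal '5' (captured); then one or more of whitespace; then the literal 'jk' repeated 3 times, then 2 to 3 of one of [32po] (lazy) (captured).
Scanning left to right: at [0:20] match 'mpellll5555 jkjkjk23', groups = ('mpellll5555', 'jkjkjk23').
With 2 capturing groups, `findall` returns a 2-tuple per match.

[('mpellll5555', 'jkjkjk23')]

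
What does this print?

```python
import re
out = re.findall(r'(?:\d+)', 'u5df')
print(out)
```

Pattern: one or more of a digit (non-capturing group).
Scanning left to right: at [1:2] → '5'.
Since nothing is captured, `findall` lists the 1 matched substring directly.

['5']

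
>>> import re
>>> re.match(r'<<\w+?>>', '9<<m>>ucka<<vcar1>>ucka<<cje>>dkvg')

`re.match` only tries the pattern at the start of the string.
Here the string doesn't start with a match, so the call returns None.

None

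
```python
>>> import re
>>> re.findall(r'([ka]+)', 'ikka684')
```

['kka']

Pattern: one or more of one of [ka] (captured).
Matches: at [1:4] match 'kka', group 1 = 'kka'.
With a single group, `findall` returns only what that group captured — 1 item.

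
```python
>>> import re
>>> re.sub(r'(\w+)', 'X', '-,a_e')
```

'-,X'

`sub` substitutes 'X' at each match site.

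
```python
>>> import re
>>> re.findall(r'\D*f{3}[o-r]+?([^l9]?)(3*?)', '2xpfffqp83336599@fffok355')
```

[('p', ''), ('k', '')]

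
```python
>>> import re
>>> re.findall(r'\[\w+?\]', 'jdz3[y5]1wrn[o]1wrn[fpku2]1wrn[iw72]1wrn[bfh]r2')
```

['[y5]', '[o]', '[fpku2]', '[iw72]', '[bfh]']

With no groups in the pattern, `findall` gives back each whole match — 5 here.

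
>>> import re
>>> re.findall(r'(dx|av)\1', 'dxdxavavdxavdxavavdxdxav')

The backreference `\1` re-matches whatever the first group consumed, character for character.
With a single group, `findall` returns only what that group captured — 4 items.

['dx', 'av', 'av', 'dx']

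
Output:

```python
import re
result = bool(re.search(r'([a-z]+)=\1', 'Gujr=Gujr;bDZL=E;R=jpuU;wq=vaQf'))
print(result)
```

`\1` is not a pattern — it's the concrete string captured by group 1, re-applied verbatim.
`re.search` tries every starting position until one works.
Here no position works, so the call returns None, and `bool(None)` is False.

False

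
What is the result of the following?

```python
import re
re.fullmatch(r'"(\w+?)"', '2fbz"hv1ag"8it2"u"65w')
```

None

For `fullmatch`, every character of the input must be accounted for by the pattern.
Here the string isn't matched end-to-end, so the call returns None.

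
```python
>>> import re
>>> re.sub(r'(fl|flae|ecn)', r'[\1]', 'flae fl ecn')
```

Branches in `(...|...)` are attempted left-to-right; the first branch that allows the whole pattern to succeed is taken.
Each match is replaced using the text its own group 1 captured.

'[fl]ae [fl] [ecn]'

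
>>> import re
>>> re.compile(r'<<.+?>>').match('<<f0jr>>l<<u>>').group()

`re.match` won't scan ahead — the pattern has to work from the very first character.
The match spans [0:8] → '<<f0jr>>'.

'<<f0jr>>'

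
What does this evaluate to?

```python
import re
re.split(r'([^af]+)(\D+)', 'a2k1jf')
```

This matches one or more of any character except [af] (captured); then one or more of a non-digit (captured).
With a capturing group present, the delimiter's captured portion is kept in the result list.

['a', '2k1j', 'f', '']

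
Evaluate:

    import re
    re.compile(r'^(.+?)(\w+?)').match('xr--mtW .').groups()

('x', 'r')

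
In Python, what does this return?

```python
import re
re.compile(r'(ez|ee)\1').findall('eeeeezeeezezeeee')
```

['ee', 'ez', 'ee']

A backreference is literal: `\1` must see the identical characters the first group matched.
Because there's exactly one group, `findall` drops the full match and keeps group 1 from each hit.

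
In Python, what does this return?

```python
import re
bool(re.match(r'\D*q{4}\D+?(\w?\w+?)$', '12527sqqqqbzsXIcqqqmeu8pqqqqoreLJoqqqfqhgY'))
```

Pattern: zero or more of a non-digit, then exactly 4 of a literal 'q'; then one or more of a non-digit (lazy); then optionally a word character, then one or more of a word character (lazy) (captured); then anchored at the end.
`re.match` only tries the pattern at the start of the string.
Here the pattern fails at index 0, so the call returns None, and `bool(None)` is False.

False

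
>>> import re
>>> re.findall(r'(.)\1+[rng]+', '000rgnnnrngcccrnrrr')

`\1` has to match the exact text group 1 already captured.
With a single group, `findall` returns only what that group captured — 2 items.

['0', 'c']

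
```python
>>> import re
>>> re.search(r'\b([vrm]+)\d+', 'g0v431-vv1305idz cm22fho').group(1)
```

This matches a word boundary (`\b`, zero-width); then one or more of one of [vrm] (captured); then one or more of a digit.
`re.search` tries every starting position until one works.
The match spans [7:13] → 'vv1305'.
Captured: group 1 = 'vv'.

'vv'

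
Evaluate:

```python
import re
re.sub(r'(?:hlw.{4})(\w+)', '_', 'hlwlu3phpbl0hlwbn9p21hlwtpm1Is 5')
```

'_ 5'

Pattern: the literal 'hlw', then exactly 4 of any character (non-capturing group); then one or more of a word character (captured).
Matches: at [0:30] → 'hlwlu3phpbl0hlwbn9p21hlwtpm1Is'.
`sub` substitutes '_' at each match site.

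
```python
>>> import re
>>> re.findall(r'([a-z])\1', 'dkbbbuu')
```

['b', 'u']

After group 1 captures some text, `\1` only succeeds where that same text appears again.
Matches: at [2:4] match 'bb', group 1 = 'b'; at [5:7] match 'uu', group 1 = 'u'.
One capturing group, so `findall` returns just the captured substring from each match — 2 in all.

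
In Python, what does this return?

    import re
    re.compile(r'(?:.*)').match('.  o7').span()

The pattern matches zero or more of any character (non-capturing group).
`re.match` only tries the pattern at the start of the string.
The match spans [0:5] → '.  o7'.

(0, 5)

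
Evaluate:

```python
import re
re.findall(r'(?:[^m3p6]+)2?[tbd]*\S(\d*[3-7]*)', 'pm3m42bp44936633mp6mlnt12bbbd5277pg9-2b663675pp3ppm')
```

Pattern: one or more of any character except [m3p6] (non-capturing group); then optionally a literal '2', then zero or more of one of [tbd], then a non-whitespace character; then zero or more of a digit, then zero or more of a character in [3-7] (captured).
Walking the string: at [4:16] match '42bp44936633', group 1 = '44936633'; at [20:34] match 'lnt12bbbd5277p', group 1 = ''; at [34:45] match 'g9-2b663675', group 1 = '63675'.
One capturing group, so `findall` returns just the captured substring from each match — 3 in all.

['44936633', '', '63675']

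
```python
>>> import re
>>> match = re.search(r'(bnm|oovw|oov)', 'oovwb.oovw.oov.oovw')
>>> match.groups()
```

('oovw',)

The match spans [0:4] → 'oovw'.
Captured: group 1 = 'oovw'.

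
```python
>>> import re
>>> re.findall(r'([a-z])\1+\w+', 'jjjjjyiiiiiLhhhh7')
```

`\1` has to match the exact text group 1 already captured.
With a single group, `findall` returns only what that group captured — 1 item.

['j']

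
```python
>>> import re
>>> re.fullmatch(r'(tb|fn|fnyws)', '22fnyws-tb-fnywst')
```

None

`re.fullmatch` is like wrapping the pattern in `^…$` (in single-line mode).
Here the string isn't matched end-to-end, so the call returns None.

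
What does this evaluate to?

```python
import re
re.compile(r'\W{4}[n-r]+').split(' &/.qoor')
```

['', '']

Pattern: exactly 4 of a non-word character; then one or more of a character in [n-r].
Matches to split on: at [0:8] → ' &/.qoor'.
The string is cut at each match, leaving 2 pieces.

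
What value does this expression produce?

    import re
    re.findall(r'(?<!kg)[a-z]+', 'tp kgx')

['tp', 'kgx']

Because the assertion is negative and zero-width, positions next to the forbidden text are skipped.
`findall` yields the raw match text (2 of them) because the pattern has no groups.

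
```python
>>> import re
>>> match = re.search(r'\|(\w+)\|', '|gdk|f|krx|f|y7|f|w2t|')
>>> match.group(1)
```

The match spans [0:5] → '|gdk|'.
Captured: group 1 = 'gdk'.

'gdk'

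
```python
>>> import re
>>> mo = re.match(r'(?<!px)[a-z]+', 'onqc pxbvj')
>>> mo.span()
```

A negative assertion filters positions out without eating any characters.
`match` is anchored at position 0; if the pattern doesn't fit there, it returns None.
The match spans [0:4] → 'onqc'.

(0, 4)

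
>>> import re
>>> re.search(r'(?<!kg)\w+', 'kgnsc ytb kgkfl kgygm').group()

'kgnsc'

`(?!…)`/`(?<!…)` only lets a position through if the neighbouring text does NOT match; no characters are consumed.
`re.search` tries every starting position until one works.
The match spans [0:5] → 'kgnsc'.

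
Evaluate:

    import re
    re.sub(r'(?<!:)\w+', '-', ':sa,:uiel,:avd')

':s-,:u-,:a-'

Because the assertion is negative and zero-width, positions next to the forbidden text are skipped.
Matches: at [2:3] → 'a'; at [6:9] → 'iel'; at [12:14] → 'vd'.
Every occurrence is swapped for '-'.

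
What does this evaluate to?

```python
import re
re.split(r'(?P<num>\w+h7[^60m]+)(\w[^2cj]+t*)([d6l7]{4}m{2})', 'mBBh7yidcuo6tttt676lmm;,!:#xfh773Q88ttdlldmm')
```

['', 'mBBh7yidcuo', '6tttt676lmm;,!:#xfh773Q88tt', 'dlldmm', '']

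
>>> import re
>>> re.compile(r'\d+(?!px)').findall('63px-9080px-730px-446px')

['6', '908', '73', '44']

`(?!…)`/`(?<!…)` only lets a position through if the neighbouring text does NOT match; no characters are consumed.
Matches: at [0:1] → '6'; at [5:8] → '908'; at [12:14] → '73'; at [18:20] → '44'.
Since nothing is captured, `findall` lists the 4 matched substrings directly.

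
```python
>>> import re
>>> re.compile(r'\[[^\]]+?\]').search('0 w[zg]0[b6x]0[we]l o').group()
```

`search` walks the string left to right and returns the first match it finds.
The match spans [3:7] → '[zg]'.

'[zg]'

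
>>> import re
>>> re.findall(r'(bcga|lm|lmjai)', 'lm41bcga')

['lm', 'bcga']

One capturing group, so `findall` returns just the captured substring from each match — 2 in all.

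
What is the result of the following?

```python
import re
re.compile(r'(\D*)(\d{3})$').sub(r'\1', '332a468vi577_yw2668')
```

`\1` in the replacement pulls in group 1's text for each match.

'332a468vi577_yw2'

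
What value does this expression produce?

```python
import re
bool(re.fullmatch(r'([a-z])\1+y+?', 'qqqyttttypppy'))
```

`\1` is not a pattern — it's the concrete string captured by group 1, re-applied verbatim.
For `fullmatch`, every character of the input must be accounted for by the pattern.
Here the pattern can't cover the whole string, so the call returns None, and `bool(None)` is False.

False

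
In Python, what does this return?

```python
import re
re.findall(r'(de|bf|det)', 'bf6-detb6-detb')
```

['bf', 'de', 'de']

Alternation isn't longest-match — the leftmost alternative that fits at this position is chosen.
One capturing group, so `findall` returns just the captured substring from each match — 3 in all.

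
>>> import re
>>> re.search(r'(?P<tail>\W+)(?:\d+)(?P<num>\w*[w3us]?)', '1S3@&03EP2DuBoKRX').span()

This matches one or more of a non-word character (captured as 'tail'); then one or more of a digit (non-capturing group); then zero or more of a word character, then optionally one of [w3us] (captured as 'num').
The match spans [3:17] → '@&03EP2DuBoKRX'.

(3, 17)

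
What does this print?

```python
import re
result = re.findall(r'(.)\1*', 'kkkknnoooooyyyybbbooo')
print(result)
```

`\1` has to match the exact text group 1 already captured.
Walking the string: at [0:4] match 'kkkk', group 1 = 'k'; at [4:6] match 'nn', group 1 = 'n'; at [6:11] match 'ooooo', group 1 = 'o'; at [11:15] match 'yyyy', group 1 = 'y'; at [15:18] match 'bbb', group 1 = 'b'; ….
One capturing group, so `findall` returns just the captured substring from each match — 6 in all.

['k', 'n', 'o', 'y', 'b', 'o']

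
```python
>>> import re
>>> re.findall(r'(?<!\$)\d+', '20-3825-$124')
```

Because the assertion is negative and zero-width, positions next to the forbidden text are skipped.
Walking the string: at [0:2] → '20'; at [3:7] → '3825'; at [10:12] → '24'.
With no groups in the pattern, `findall` gives back each whole match — 3 here.

['20', '3825', '24']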